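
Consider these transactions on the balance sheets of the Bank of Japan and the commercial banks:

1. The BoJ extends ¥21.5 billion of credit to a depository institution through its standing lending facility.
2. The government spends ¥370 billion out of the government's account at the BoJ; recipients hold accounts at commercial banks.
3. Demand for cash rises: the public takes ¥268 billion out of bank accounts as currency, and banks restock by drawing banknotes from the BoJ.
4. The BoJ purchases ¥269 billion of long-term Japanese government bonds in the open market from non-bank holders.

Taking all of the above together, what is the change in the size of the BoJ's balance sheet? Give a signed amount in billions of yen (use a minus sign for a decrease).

+¥290.5 billion

BoJ balance sheet:
  Assets:      Securities +¥269B, Loans to banks +¥21.5B
  Liabilities: Bank reserves +¥392.5B, Currency in circulation +¥268B, Government deposits −¥370B
Change in total BoJ assets = +¥290.5 billion.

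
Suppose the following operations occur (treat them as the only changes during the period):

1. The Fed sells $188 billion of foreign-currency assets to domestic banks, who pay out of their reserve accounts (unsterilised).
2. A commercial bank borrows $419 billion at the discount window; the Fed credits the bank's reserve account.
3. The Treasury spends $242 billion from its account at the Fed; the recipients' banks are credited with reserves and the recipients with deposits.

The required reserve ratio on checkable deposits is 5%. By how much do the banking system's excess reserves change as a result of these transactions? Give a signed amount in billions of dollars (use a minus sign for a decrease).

FX sale $188 billion: reserves −$188B, deposits 0.
Discount-window loan $419 billion: reserves +$419B, deposits 0.
Government spending $242 billion: reserves +$242B, deposits +$242B.
Totals: Δreserves = +$473B, Δdeposits = +$242B.
Δrequired reserves = 5% × +$242B = +$12.1B.
Δexcess reserves = Δreserves − Δrequired = +$473B − (+$12.1B) = +$460.9 billion.

+$460.9 billion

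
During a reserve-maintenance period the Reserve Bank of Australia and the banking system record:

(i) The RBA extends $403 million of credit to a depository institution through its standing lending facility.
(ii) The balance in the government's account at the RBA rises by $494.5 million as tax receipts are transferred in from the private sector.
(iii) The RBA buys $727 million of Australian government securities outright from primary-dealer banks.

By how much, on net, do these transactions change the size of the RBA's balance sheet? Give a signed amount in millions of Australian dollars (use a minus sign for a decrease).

+$1130 million

Discount-window loan $403 million: an RBA asset is acquired → +$403M.
Government account inflow $494.5 million: only the composition of liabilities changes → 0.
OMO purchase (from banks) $727 million: an RBA asset is acquired → +$727M.
Net: 403 + 0 + 727 = +$1130 million.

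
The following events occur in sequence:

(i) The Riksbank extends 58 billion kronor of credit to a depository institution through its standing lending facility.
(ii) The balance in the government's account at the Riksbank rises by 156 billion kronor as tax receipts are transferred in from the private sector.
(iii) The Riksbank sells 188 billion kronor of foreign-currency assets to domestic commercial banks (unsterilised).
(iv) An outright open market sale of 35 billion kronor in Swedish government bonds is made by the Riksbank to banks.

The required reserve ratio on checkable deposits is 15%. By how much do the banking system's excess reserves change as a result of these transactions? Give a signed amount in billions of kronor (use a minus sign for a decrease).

Discount-window loan 58 billion kronor: reserves +58B, deposits 0.
Government account inflow 156 billion kronor: reserves −156B, deposits −156B.
FX sale 188 billion kronor: reserves −188B, deposits 0.
OMO sale (to banks) 35 billion kronor: reserves −35B, deposits 0.
Totals: Δreserves = −321B, Δdeposits = −156B.
Δrequired reserves = 15% × −156B = −23.4B.
Δexcess reserves = Δreserves − Δrequired = −321B − (−23.4B) = -297.6 billion.

-297.6 billion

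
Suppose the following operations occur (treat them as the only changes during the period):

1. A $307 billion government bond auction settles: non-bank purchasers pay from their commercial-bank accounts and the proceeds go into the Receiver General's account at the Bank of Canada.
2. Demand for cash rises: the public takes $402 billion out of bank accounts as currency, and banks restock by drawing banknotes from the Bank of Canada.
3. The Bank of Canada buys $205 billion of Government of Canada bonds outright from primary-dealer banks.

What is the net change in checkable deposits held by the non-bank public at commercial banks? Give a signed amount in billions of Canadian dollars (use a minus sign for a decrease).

-$709 billion

Bank of Canada balance sheet:
  Assets:      Securities +$205B
  Liabilities: Bank reserves −$504B, Currency in circulation +$402B, Government deposits +$307B
Commercial banking system:
  Assets:      Reserves at CB −$504B, Securities −$205B
  Liabilities: Checkable deposits −$709B
So the change in checkable deposits held by the non-bank public at commercial banks is -$709 billion.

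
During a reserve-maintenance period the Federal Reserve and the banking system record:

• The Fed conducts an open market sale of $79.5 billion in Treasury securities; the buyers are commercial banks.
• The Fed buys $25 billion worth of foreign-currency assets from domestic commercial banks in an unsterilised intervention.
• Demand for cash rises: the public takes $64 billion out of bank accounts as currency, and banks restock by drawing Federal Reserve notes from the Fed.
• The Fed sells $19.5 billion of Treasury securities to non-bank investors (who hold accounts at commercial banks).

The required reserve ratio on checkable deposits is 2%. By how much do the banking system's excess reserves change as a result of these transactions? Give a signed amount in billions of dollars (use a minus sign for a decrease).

OMO sale (to banks) $79.5 billion: reserves −$79.5B, deposits 0.
FX purchase $25 billion: reserves +$25B, deposits 0.
Currency withdrawal $64 billion: reserves −$64B, deposits −$64B.
Asset sale (to non-banks) $19.5 billion: reserves −$19.5B, deposits −$19.5B.
Totals: Δreserves = −$138B, Δdeposits = −$83.5B.
Δrequired reserves = 2% × −$83.5B = −$1.67B.
Δexcess reserves = Δreserves − Δrequired = −$138B − (−$1.67B) = -$136.33 billion.

-$136.33 billion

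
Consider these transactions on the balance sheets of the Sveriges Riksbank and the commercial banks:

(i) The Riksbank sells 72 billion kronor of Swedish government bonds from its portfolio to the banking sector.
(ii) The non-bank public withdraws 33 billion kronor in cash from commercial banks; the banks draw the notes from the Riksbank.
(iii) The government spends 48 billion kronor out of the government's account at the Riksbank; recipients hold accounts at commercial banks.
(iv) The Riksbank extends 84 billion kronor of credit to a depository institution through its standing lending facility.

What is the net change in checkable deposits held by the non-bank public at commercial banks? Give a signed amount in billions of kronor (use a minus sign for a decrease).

OMO sale (to banks) 72 billion kronor: the counterparty is a bank, so public deposits are unchanged → 0.
Currency withdrawal 33 billion kronor: non-bank counterparties' bank balances fall → −33B.
Government spending 48 billion kronor: non-bank counterparties' bank balances rise → +48B.
Discount-window loan 84 billion kronor: the counterparty is a bank, so public deposits are unchanged → 0.
Net: 0 − 33 + 48 + 0 = +15 billion.

+15 billion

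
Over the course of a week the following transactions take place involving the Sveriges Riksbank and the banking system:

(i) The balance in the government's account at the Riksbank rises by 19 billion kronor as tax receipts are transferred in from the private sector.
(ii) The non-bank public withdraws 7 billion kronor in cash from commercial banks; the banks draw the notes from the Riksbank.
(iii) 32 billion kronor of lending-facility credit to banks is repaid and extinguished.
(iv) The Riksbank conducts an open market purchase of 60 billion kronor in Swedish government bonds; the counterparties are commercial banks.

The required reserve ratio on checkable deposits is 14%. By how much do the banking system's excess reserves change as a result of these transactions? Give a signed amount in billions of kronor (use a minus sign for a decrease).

Government account inflow 19 billion kronor: reserves −19B, deposits −19B.
Currency withdrawal 7 billion kronor: reserves −7B, deposits −7B.
Discount-window repayment 32 billion kronor: reserves −32B, deposits 0.
OMO purchase (from banks) 60 billion kronor: reserves +60B, deposits 0.
Totals: Δreserves = +2B, Δdeposits = −26B.
Δrequired reserves = 14% × −26B = −3.64B.
Δexcess reserves = Δreserves − Δrequired = +2B − (−3.64B) = +5.64 billion.

+5.64 billion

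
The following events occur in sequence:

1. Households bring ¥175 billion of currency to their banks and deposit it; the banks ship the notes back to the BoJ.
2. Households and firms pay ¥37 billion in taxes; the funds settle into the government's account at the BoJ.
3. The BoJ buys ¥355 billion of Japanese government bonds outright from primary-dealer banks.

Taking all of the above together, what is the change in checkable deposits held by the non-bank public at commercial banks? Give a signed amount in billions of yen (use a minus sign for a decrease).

Currency deposit ¥175 billion: non-bank counterparties' bank balances rise → +¥175B.
Government account inflow ¥37 billion: non-bank counterparties' bank balances fall → −¥37B.
OMO purchase (from banks) ¥355 billion: the counterparty is a bank, so public deposits are unchanged → 0.
Net: 175 − 37 + 0 = +¥138 billion.

+¥138 billion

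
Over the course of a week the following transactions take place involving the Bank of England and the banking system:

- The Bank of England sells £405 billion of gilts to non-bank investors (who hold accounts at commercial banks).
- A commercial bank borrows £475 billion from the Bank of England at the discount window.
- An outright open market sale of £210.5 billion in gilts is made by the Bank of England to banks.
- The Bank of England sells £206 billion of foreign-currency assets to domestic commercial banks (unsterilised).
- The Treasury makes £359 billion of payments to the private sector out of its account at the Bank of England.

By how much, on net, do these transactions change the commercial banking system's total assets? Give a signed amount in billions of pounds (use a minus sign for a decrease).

+£429 billion

Bank of England balance sheet:
  Assets:      Securities −£615.5B, Loans to banks +£475B, Foreign assets −£206B
  Liabilities: Bank reserves +£12.5B, Government deposits −£359B
Commercial banking system:
  Assets:      Reserves at CB +£12.5B, Securities +£210.5B, Foreign assets +£206B
  Liabilities: Checkable deposits −£46B, Borrowings from CB +£475B
Change in total bank assets = +£429 billion.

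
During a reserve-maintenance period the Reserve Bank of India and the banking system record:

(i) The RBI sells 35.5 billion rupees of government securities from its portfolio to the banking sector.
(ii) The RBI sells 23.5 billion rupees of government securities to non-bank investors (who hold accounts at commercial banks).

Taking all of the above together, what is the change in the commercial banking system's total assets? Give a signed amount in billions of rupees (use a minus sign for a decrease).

-23.5 billion

RBI balance sheet:
  Assets:      Securities −59B
  Liabilities: Bank reserves −59B
Commercial banking system:
  Assets:      Reserves at CB −59B, Securities +35.5B
  Liabilities: Checkable deposits −23.5B
Change in total bank assets = -23.5 billion.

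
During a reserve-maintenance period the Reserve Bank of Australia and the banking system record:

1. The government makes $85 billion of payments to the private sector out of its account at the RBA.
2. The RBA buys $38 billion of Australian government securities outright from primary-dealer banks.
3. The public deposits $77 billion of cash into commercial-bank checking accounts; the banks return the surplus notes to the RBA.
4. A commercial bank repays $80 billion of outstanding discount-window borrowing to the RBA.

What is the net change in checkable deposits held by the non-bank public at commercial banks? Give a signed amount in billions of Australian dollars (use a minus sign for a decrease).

+$162 billion

Government spending $85 billion: non-bank counterparties' bank balances rise → +$85B.
OMO purchase (from banks) $38 billion: the counterparty is a bank, so public deposits are unchanged → 0.
Currency deposit $77 billion: non-bank counterparties' bank balances rise → +$77B.
Discount-window repayment $80 billion: the counterparty is a bank, so public deposits are unchanged → 0.
Net: 85 + 0 + 77 + 0 = +$162 billion.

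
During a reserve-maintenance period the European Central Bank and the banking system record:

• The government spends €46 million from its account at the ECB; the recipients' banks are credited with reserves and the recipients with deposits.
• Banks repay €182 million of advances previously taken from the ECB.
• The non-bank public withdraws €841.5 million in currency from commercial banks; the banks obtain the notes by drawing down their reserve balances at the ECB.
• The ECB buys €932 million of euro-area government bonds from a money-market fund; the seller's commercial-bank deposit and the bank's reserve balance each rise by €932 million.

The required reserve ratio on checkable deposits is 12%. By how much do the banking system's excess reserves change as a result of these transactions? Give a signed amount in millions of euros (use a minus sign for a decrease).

-€61.88 million

Government spending €46 million: reserves +€46M, deposits +€46M.
Discount-window repayment €182 million: reserves −€182M, deposits 0.
Currency withdrawal €841.5 million: reserves −€841.5M, deposits −€841.5M.
Asset purchase (from non-banks) €932 million: reserves +€932M, deposits +€932M.
Totals: Δreserves = −€45.5M, Δdeposits = +€136.5M.
Δrequired reserves = 12% × +€136.5M = +€16.38M.
Δexcess reserves = Δreserves − Δrequired = −€45.5M − (+€16.38M) = -€61.88 million.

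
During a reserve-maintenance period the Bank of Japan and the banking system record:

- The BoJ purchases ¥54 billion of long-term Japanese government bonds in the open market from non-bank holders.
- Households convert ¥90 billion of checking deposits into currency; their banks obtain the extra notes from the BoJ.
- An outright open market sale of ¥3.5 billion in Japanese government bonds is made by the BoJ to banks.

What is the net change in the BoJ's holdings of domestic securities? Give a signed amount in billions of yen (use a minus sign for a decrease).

BoJ balance sheet:
  Assets:      Securities +¥50.5B
  Liabilities: Bank reserves −¥39.5B, Currency in circulation +¥90B
Commercial banking system:
  Assets:      Reserves at CB −¥39.5B, Securities +¥3.5B
  Liabilities: Checkable deposits −¥36B
So the change in the BoJ's holdings of domestic securities is +¥50.5 billion.

+¥50.5 billion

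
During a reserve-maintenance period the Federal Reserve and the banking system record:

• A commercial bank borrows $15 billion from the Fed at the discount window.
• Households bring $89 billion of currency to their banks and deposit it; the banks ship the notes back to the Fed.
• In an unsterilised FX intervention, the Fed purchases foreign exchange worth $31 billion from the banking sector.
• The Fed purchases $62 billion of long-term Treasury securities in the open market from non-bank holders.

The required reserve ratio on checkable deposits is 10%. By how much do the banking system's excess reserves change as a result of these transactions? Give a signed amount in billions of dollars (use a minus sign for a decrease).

Discount-window loan $15 billion: reserves +$15B, deposits 0.
Currency deposit $89 billion: reserves +$89B, deposits +$89B.
FX purchase $31 billion: reserves +$31B, deposits 0.
Asset purchase (from non-banks) $62 billion: reserves +$62B, deposits +$62B.
Totals: Δreserves = +$197B, Δdeposits = +$151B.
Δrequired reserves = 10% × +$151B = +$15.1B.
Δexcess reserves = Δreserves − Δrequired = +$197B − (+$15.1B) = +$181.9 billion.

+$181.9 billion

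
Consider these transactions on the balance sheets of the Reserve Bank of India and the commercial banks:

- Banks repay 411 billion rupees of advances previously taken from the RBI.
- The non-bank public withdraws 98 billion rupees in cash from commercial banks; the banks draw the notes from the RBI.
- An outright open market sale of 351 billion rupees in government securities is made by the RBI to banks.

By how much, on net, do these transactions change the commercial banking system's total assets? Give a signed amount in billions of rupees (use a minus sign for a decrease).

Discount-window repayment 411 billion rupees: bank balance sheets shrink → −411B.
Currency withdrawal 98 billion rupees: bank balance sheets shrink → −98B.
OMO sale (to banks) 351 billion rupees: just an asset swap on bank balance sheets → 0.
Net: −411 − 98 + 0 = -509 billion.

-509 billion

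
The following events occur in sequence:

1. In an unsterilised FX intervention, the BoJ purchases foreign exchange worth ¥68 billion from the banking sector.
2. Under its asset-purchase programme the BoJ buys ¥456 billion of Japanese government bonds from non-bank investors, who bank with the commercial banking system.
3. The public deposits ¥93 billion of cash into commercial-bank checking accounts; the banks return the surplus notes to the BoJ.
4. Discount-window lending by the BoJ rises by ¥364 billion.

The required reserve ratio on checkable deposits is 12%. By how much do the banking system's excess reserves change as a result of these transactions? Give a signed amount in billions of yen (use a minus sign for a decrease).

FX purchase ¥68 billion: reserves +¥68B, deposits 0.
Asset purchase (from non-banks) ¥456 billion: reserves +¥456B, deposits +¥456B.
Currency deposit ¥93 billion: reserves +¥93B, deposits +¥93B.
Discount-window loan ¥364 billion: reserves +¥364B, deposits 0.
Totals: Δreserves = +¥981B, Δdeposits = +¥549B.
Δrequired reserves = 12% × +¥549B = +¥65.88B.
Δexcess reserves = Δreserves − Δrequired = +¥981B − (+¥65.88B) = +¥915.12 billion.

+¥915.12 billion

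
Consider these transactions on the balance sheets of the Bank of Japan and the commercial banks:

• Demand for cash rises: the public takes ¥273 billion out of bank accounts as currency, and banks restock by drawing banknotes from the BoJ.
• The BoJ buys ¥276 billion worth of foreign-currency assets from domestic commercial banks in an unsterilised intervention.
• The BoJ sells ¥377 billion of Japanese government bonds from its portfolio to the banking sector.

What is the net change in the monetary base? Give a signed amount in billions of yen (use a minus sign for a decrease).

BoJ balance sheet:
  Assets:      Securities −¥377B, Foreign assets +¥276B
  Liabilities: Bank reserves −¥374B, Currency in circulation +¥273B
Monetary base = currency + reserves: +¥273B + (−¥374B) = -¥101 billion.

-¥101 billion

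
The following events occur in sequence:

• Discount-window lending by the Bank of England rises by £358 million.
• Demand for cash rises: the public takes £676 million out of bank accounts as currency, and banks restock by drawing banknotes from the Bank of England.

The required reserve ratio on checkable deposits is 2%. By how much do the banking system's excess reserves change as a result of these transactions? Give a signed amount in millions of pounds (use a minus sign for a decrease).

-£304.48 million

Discount-window loan £358 million: reserves +£358M, deposits 0.
Currency withdrawal £676 million: reserves −£676M, deposits −£676M.
Totals: Δreserves = −£318M, Δdeposits = −£676M.
Δrequired reserves = 2% × −£676M = −£13.52M.
Δexcess reserves = Δreserves − Δrequired = −£318M − (−£13.52M) = -£304.48 million.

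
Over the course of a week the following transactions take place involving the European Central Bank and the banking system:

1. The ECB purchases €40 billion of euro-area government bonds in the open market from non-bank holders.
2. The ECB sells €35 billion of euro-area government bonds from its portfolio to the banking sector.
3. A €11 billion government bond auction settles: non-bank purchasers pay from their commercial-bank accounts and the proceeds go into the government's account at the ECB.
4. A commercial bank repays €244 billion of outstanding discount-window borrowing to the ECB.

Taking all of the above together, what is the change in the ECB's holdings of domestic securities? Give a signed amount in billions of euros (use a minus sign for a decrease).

Asset purchase (from non-banks) €40 billion: securities added to the ECB's portfolio → +€40B.
OMO sale (to banks) €35 billion: securities removed from the ECB's portfolio → −€35B.
Government account inflow €11 billion: the ECB's securities portfolio is untouched → 0.
Discount-window repayment €244 billion: the ECB's securities portfolio is untouched → 0.
Net: 40 − 35 + 0 + 0 = +€5 billion.

+€5 billion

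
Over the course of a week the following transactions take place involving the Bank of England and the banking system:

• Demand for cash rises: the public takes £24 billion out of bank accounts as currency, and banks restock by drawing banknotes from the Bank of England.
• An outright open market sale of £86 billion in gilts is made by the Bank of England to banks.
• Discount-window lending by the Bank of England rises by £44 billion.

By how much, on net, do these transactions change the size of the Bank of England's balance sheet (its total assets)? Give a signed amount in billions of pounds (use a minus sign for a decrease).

-£42 billion

Bank of England balance sheet:
  Assets:      Securities −£86B, Loans to banks +£44B
  Liabilities: Bank reserves −£66B, Currency in circulation +£24B
Change in total Bank of England assets = -£42 billion.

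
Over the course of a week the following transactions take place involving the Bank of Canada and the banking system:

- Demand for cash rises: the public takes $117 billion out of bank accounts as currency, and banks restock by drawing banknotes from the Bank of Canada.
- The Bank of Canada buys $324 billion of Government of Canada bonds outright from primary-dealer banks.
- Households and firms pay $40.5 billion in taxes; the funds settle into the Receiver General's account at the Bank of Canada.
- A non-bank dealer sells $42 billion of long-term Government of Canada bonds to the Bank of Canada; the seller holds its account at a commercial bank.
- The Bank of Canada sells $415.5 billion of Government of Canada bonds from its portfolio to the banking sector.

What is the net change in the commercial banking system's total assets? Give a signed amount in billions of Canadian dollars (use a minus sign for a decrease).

Bank of Canada balance sheet:
  Assets:      Securities −$49.5B
  Liabilities: Bank reserves −$207B, Currency in circulation +$117B, Government deposits +$40.5B
Commercial banking system:
  Assets:      Reserves at CB −$207B, Securities +$91.5B
  Liabilities: Checkable deposits −$115.5B
Change in total bank assets = -$115.5 billion.

-$115.5 billion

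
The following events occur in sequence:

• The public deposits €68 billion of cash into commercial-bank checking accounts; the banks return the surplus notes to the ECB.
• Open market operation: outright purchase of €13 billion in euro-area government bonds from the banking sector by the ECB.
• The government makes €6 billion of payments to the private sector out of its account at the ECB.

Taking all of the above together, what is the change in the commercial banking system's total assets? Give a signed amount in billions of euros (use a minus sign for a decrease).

ECB balance sheet:
  Assets:      Securities +€13B
  Liabilities: Bank reserves +€87B, Currency in circulation −€68B, Government deposits −€6B
Commercial banking system:
  Assets:      Reserves at CB +€87B, Securities −€13B
  Liabilities: Checkable deposits +€74B
Change in total bank assets = +€74 billion.

+€74 billion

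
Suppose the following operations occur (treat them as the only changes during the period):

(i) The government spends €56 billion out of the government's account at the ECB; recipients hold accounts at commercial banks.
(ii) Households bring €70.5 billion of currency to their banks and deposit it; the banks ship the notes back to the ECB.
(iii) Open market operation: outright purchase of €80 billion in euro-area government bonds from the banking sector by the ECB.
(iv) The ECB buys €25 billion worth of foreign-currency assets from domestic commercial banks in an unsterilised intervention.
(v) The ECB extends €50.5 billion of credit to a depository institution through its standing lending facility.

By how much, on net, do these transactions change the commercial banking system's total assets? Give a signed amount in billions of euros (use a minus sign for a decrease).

+€177 billion

ECB balance sheet:
  Assets:      Securities +€80B, Loans to banks +€50.5B, Foreign assets +€25B
  Liabilities: Bank reserves +€282B, Currency in circulation −€70.5B, Government deposits −€56B
Commercial banking system:
  Assets:      Reserves at CB +€282B, Securities −€80B, Foreign assets −€25B
  Liabilities: Checkable deposits +€126.5B, Borrowings from CB +€50.5B
Change in total bank assets = +€177 billion.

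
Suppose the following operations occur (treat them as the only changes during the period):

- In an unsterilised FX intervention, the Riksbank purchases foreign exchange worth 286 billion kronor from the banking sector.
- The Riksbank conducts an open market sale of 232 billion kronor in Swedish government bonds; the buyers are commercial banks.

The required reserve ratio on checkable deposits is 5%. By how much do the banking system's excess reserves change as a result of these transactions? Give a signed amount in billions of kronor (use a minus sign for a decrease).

FX purchase 286 billion kronor: reserves +286B, deposits 0.
OMO sale (to banks) 232 billion kronor: reserves −232B, deposits 0.
Totals: Δreserves = +54B, Δdeposits = 0.
Δrequired reserves = 5% × 0 = 0.
Δexcess reserves = Δreserves − Δrequired = +54B − (0) = +54 billion.

+54 billion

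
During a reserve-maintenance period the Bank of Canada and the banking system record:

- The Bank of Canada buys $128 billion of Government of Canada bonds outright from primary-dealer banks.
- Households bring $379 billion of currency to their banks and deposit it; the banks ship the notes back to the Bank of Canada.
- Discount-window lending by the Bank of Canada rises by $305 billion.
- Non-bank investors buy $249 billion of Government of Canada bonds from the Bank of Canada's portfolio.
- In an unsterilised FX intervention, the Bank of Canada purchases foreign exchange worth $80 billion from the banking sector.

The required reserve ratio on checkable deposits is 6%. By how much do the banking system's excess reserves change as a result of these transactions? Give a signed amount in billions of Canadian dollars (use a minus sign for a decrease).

OMO purchase (from banks) $128 billion: reserves +$128B, deposits 0.
Currency deposit $379 billion: reserves +$379B, deposits +$379B.
Discount-window loan $305 billion: reserves +$305B, deposits 0.
Asset sale (to non-banks) $249 billion: reserves −$249B, deposits −$249B.
FX purchase $80 billion: reserves +$80B, deposits 0.
Totals: Δreserves = +$643B, Δdeposits = +$130B.
Δrequired reserves = 6% × +$130B = +$7.8B.
Δexcess reserves = Δreserves − Δrequired = +$643B − (+$7.8B) = +$635.2 billion.

+$635.2 billion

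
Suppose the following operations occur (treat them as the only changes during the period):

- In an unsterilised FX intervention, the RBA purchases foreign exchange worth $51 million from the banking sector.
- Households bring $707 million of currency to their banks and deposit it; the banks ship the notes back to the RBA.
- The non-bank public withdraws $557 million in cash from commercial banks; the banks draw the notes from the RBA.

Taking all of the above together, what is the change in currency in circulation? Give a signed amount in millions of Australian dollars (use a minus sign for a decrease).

-$150 million

RBA balance sheet:
  Assets:      Foreign assets +$51M
  Liabilities: Bank reserves +$201M, Currency in circulation −$150M
So the change in currency in circulation is -$150 million.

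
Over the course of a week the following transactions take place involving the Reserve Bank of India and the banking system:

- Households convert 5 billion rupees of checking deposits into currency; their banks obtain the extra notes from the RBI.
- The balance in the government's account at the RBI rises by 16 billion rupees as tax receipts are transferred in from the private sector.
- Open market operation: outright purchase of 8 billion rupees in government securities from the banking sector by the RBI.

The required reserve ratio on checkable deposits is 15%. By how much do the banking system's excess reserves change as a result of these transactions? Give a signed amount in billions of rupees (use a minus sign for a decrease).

-9.85 billion

Currency withdrawal 5 billion rupees: reserves −5B, deposits −5B.
Government account inflow 16 billion rupees: reserves −16B, deposits −16B.
OMO purchase (from banks) 8 billion rupees: reserves +8B, deposits 0.
Totals: Δreserves = −13B, Δdeposits = −21B.
Δrequired reserves = 15% × −21B = −3.15B.
Δexcess reserves = Δreserves − Δrequired = −13B − (−3.15B) = -9.85 billion.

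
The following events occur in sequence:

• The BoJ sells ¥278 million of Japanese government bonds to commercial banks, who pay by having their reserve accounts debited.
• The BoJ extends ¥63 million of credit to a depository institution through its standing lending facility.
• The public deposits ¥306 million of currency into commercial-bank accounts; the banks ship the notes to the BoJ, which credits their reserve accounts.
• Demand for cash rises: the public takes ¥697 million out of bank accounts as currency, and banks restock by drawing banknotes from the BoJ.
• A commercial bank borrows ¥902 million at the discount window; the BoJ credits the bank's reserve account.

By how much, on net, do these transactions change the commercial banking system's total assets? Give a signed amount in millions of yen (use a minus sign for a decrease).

+¥574 million

OMO sale (to banks) ¥278 million: just an asset swap on bank balance sheets → 0.
Discount-window loan ¥63 million: bank balance sheets expand → +¥63M.
Currency deposit ¥306 million: bank balance sheets expand → +¥306M.
Currency withdrawal ¥697 million: bank balance sheets shrink → −¥697M.
Discount-window loan ¥902 million: bank balance sheets expand → +¥902M.
Net: 0 + 63 + 306 − 697 + 902 = +¥574 million.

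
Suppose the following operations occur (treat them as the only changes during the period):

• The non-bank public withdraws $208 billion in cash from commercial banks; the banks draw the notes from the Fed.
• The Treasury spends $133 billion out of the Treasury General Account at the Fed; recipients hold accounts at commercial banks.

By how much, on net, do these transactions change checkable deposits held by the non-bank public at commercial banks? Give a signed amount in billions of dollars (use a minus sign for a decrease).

Fed balance sheet:
  Assets:      no change
  Liabilities: Bank reserves −$75B, Currency in circulation +$208B, Government deposits −$133B
Commercial banking system:
  Assets:      Reserves at CB −$75B
  Liabilities: Checkable deposits −$75B
So the change in checkable deposits held by the non-bank public at commercial banks is -$75 billion.

-$75 billion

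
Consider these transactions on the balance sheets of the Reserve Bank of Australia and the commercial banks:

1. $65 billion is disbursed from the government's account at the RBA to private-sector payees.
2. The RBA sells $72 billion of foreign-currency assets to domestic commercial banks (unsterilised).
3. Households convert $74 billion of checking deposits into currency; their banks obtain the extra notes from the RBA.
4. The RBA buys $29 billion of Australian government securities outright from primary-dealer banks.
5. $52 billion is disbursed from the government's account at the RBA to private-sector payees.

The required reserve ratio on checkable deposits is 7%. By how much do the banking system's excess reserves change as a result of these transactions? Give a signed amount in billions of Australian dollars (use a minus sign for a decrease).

Government spending $65 billion: reserves +$65B, deposits +$65B.
FX sale $72 billion: reserves −$72B, deposits 0.
Currency withdrawal $74 billion: reserves −$74B, deposits −$74B.
OMO purchase (from banks) $29 billion: reserves +$29B, deposits 0.
Government spending $52 billion: reserves +$52B, deposits +$52B.
Totals: Δreserves = 0, Δdeposits = +$43B.
Δrequired reserves = 7% × +$43B = +$3.01B.
Δexcess reserves = Δreserves − Δrequired = 0 − (+$3.01B) = -$3.01 billion.

-$3.01 billion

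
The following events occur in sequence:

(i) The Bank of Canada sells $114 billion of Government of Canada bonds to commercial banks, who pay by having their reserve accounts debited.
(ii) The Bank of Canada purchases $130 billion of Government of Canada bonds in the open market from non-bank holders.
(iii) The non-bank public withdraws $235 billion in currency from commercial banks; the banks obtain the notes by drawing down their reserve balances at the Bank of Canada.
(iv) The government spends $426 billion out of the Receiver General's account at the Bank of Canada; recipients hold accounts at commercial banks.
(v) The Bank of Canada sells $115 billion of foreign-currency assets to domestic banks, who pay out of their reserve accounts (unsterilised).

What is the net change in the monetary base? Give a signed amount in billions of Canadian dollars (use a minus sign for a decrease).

+$327 billion

OMO sale (to banks) $114 billion: Bank of Canada balance sheet contracts → −$114B.
Asset purchase (from non-banks) $130 billion: Bank of Canada balance sheet expands → +$130B.
Currency withdrawal $235 billion: just a shift between currency and reserves — both are base money → 0.
Government spending $426 billion: a non-base liability converts back to reserves → +$426B.
FX sale $115 billion: Bank of Canada balance sheet contracts → −$115B.
Net: −114 + 130 + 0 + 426 − 115 = +$327 billion.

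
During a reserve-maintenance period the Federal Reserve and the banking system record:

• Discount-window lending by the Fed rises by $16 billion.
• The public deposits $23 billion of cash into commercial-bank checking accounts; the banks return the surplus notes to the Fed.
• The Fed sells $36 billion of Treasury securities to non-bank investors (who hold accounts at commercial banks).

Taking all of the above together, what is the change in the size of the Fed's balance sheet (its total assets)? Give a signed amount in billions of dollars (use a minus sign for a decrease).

-$20 billion

Fed balance sheet:
  Assets:      Securities −$36B, Loans to banks +$16B
  Liabilities: Bank reserves +$3B, Currency in circulation −$23B
Commercial banking system:
  Assets:      Reserves at CB +$3B
  Liabilities: Checkable deposits −$13B, Borrowings from CB +$16B
Change in total Fed assets = -$20 billion.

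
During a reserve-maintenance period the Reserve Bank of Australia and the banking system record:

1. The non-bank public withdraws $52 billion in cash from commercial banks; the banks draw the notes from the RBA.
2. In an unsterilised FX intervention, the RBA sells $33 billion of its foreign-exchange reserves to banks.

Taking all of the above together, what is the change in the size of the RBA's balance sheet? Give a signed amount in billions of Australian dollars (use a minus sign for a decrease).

-$33 billion

Currency withdrawal $52 billion: only the composition of liabilities changes → 0.
FX sale $33 billion: an RBA asset is shed → −$33B.
Net: 0 − 33 = -$33 billion.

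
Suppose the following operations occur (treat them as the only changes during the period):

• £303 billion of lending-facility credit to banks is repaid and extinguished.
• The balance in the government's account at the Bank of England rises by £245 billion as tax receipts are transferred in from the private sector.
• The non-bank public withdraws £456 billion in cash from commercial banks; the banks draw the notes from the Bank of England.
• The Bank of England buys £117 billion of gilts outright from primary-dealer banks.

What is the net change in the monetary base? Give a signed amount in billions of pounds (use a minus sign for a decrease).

-£431 billion

Bank of England balance sheet:
  Assets:      Securities +£117B, Loans to banks −£303B
  Liabilities: Bank reserves −£887B, Currency in circulation +£456B, Government deposits +£245B
Commercial banking system:
  Assets:      Reserves at CB −£887B, Securities −£117B
  Liabilities: Checkable deposits −£701B, Borrowings from CB −£303B
Monetary base = currency + reserves: +£456B + (−£887B) = -£431 billion.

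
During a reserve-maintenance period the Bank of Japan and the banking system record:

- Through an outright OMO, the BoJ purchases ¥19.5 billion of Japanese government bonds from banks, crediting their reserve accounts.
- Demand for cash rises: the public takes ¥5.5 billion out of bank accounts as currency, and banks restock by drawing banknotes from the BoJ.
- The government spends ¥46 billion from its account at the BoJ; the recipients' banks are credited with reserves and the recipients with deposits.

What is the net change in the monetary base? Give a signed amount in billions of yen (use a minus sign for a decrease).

BoJ balance sheet:
  Assets:      Securities +¥19.5B
  Liabilities: Bank reserves +¥60B, Currency in circulation +¥5.5B, Government deposits −¥46B
Commercial banking system:
  Assets:      Reserves at CB +¥60B, Securities −¥19.5B
  Liabilities: Checkable deposits +¥40.5B
Monetary base = currency + reserves: +¥5.5B + (+¥60B) = +¥65.5 billion.

+¥65.5 billion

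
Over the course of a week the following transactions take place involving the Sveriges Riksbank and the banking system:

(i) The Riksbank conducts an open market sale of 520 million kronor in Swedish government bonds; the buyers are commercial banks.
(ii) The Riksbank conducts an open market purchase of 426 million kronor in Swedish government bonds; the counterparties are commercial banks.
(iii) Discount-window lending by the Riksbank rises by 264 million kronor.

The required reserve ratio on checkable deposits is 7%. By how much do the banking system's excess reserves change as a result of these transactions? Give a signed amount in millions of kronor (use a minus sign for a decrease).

+170 million

OMO sale (to banks) 520 million kronor: reserves −520M, deposits 0.
OMO purchase (from banks) 426 million kronor: reserves +426M, deposits 0.
Discount-window loan 264 million kronor: reserves +264M, deposits 0.
Totals: Δreserves = +170M, Δdeposits = 0.
Δrequired reserves = 7% × 0 = 0.
Δexcess reserves = Δreserves − Δrequired = +170M − (0) = +170 million.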